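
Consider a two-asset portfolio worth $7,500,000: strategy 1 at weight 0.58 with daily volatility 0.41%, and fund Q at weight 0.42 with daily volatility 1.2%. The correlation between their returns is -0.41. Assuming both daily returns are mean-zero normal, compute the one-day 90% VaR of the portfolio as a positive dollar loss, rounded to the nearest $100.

σ_p² = 0.58²·0.41² + 0.42²·1.2² + 2·-0.41·0.58·0.42·0.41·1.2 = 0.2123 (%²).
σ_p = √0.2123 = 0.461%.
At 90%, z = 1.282.
VaR = 1.282 × 0.461% = 0.591%; on $7,500,000 that is $44,325.

$44,300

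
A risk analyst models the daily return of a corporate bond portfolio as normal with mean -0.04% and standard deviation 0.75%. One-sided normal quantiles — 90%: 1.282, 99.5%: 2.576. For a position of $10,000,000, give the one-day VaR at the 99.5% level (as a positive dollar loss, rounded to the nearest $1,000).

VaR = −μ + z·σ = −(-0.04%) + 2.576 × 0.75% = 1.972%.
On $10,000,000: 0.01972 × $10,000,000 = $197,200.

$197,000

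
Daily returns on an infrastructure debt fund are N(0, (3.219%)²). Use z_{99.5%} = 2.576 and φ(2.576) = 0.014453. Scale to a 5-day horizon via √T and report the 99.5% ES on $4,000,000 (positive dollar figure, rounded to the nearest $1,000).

$832,000

σ_{5d} = 3.219% × √5 = 7.198%.
ES multiplier = φ(z)/(1−α) = 0.014453/0.005 = 2.891.
ES = 7.198% × 2.891 = 20.809%; on $4,000,000: $832,360.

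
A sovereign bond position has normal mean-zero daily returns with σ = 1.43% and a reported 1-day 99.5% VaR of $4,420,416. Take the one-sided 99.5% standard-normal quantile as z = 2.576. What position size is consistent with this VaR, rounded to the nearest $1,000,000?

VaR as a fraction of value: z·σ = 2.576 × 1.43% = 3.68368%.
Position = $4,420,416 / 0.0368368 = $120,000,000.

$120,000,000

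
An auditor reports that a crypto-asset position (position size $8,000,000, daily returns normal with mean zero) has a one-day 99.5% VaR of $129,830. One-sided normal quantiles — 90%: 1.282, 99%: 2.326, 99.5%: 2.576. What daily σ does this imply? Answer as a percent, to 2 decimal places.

0.63%

VaR as a fraction: $129,830 / $8,000,000 = 1.623%.
σ = VaR / z = 1.623% / 2.576 = 0.630%.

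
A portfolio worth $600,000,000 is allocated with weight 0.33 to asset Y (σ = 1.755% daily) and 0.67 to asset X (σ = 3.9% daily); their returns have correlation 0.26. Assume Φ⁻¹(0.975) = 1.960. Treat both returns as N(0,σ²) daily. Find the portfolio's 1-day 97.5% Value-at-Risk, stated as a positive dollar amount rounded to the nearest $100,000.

$33,200,000

σ_p² = 0.33²·1.755² + 0.67²·3.9² + 2·0.26·0.33·0.67·1.755·3.9 = 7.9501 (%²).
σ_p = √7.9501 = 2.820%.
VaR = 1.960 × 2.820% = 5.527%; on $600,000,000 that is $33,162,000.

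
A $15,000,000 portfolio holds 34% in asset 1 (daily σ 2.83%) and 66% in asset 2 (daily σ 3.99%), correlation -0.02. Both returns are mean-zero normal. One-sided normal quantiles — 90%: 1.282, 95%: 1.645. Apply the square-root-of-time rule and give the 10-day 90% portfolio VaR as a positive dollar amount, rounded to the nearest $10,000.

σ_p = √(0.34²·2.83² + 0.66²·3.99² + 2·-0.02·0.34·0.66·2.83·3.99) = 2.786%.
σ_{10d} = 2.786% × √10 = 8.810%.
VaR = 1.282 × 8.810% = 11.294%; on $15,000,000 that is $1,694,100.

$1,690,000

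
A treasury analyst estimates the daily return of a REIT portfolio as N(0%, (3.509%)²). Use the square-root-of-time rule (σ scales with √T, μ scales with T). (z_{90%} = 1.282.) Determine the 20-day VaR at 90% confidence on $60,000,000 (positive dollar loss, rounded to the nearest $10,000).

σ_{20d} = 3.509% × √20 = 15.693%.
VaR = 1.282 × 15.693% = 20.118%.
On $60,000,000: 0.20118 × $60,000,000 = $12,070,800.

$12,070,000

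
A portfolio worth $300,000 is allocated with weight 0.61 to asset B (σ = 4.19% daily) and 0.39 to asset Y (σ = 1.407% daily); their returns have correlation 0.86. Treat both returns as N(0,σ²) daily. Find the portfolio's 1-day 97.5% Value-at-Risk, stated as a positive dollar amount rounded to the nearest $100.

$17,900

σ_p² = 0.61²·4.19² + 0.39²·1.407² + 2·0.86·0.61·0.39·4.19·1.407 = 9.2460 (%²).
σ_p = √9.2460 = 3.041%.
At 97.5%, z = 1.960.
VaR = 1.960 × 3.041% = 5.960%; on $300,000 that is $17,880.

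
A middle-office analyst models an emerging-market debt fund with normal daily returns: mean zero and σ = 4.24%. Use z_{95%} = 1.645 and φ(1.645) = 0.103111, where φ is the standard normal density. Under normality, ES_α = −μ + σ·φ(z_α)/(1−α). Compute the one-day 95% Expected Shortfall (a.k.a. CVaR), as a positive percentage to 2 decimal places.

8.74%

Tail multiplier: φ(z)/(1−α) = 0.103111 / 0.05 = 2.062.
ES = 4.24% × 2.062 = 8.743%.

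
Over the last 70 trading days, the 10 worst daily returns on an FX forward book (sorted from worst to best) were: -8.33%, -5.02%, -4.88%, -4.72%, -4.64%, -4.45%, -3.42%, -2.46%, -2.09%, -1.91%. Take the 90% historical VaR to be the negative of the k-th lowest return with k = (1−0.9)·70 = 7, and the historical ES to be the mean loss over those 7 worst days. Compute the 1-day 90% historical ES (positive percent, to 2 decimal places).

5.07%

The 7 worst returns sum to -35.46%.
ES = −(-35.46%) / 7 = 5.0657…% ≈ 5.07%.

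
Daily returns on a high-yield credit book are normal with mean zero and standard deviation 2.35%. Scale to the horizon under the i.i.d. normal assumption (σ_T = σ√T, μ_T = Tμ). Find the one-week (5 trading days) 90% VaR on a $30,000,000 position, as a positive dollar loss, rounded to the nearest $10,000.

At 90%, z = 1.282.
σ_{5d} = 2.35% × √5 = 5.255%.
VaR = 1.282 × 5.255% = 6.737%.
On $30,000,000: 0.06737 × $30,000,000 = $2,021,100.

$2,020,000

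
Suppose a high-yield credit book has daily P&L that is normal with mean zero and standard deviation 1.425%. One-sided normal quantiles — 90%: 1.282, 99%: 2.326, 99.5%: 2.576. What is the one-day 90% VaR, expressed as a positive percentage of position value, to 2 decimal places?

1.83%

VaR = z·σ = 1.282 × 1.425% = 1.827%.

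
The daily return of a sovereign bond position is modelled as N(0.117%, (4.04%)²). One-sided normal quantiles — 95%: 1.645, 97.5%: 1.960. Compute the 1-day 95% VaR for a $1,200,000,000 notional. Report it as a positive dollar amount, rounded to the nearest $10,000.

VaR = −μ + z·σ = −(0.117%) + 1.645 × 4.04% = 6.529%.
On $1,200,000,000: 0.06529 × $1,200,000,000 = $78,348,000.

$78,350,000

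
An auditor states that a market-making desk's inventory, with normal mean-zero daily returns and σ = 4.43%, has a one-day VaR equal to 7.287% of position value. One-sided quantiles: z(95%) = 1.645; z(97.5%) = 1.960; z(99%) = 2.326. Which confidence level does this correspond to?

95%

Implied z = VaR/σ = 7.287 / 4.43 = 1.645.
This matches z(95%) = 1.645.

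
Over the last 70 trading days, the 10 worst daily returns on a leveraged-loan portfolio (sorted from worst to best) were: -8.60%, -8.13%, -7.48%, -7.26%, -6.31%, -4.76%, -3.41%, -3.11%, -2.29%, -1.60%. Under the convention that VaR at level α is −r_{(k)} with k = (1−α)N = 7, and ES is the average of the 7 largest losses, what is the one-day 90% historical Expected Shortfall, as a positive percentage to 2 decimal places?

6.56%

The 7 worst returns sum to -45.95%.
ES = −(-45.95%) / 7 = 6.5642…% ≈ 6.56%.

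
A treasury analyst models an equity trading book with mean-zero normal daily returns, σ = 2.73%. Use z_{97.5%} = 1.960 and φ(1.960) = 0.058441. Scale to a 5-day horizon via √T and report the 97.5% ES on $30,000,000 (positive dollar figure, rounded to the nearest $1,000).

σ_{5d} = 2.73% × √5 = 6.104%.
ES multiplier = φ(z)/(1−α) = 0.058441/0.025 = 2.338.
ES = 6.104% × 2.338 = 14.271%; on $30,000,000: $4,281,300.

$4,281,000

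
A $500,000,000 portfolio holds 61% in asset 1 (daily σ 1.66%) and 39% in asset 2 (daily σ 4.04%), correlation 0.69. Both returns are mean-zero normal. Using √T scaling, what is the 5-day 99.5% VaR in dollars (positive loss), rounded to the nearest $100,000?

$68,800,000

σ_p = √(0.61²·1.66² + 0.39²·4.04² + 2·0.69·0.61·0.39·1.66·4.04) = 2.389%.
σ_{5d} = 2.389% × √5 = 5.342%.
z(99.5%) = 2.576.
VaR = 2.576 × 5.342% = 13.761%; on $500,000,000 that is $68,805,000.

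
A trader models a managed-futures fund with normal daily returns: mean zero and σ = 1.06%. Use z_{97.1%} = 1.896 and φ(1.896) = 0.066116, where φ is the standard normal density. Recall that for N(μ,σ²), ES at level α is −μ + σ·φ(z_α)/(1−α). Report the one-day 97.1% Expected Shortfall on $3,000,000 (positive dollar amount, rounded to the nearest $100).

$72,500

Tail multiplier: φ(z)/(1−α) = 0.066116 / 0.029 = 2.280.
ES = 1.06% × 2.280 = 2.417%.
On $3,000,000: 0.02417 × $3,000,000 = $72,510.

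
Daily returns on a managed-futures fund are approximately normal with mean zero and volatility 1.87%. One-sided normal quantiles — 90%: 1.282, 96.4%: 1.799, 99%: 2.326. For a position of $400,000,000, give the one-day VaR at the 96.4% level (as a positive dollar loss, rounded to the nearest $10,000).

$13,460,000

VaR = z·σ = 1.799 × 1.87% = 3.364%.
On $400,000,000: 0.03364 × $400,000,000 = $13,456,000.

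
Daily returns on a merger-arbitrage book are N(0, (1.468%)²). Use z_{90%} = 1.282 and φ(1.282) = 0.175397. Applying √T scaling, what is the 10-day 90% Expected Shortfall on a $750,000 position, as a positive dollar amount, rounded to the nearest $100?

σ_{10d} = 1.468% × √10 = 4.642%.
ES multiplier = φ(z)/(1−α) = 0.175397/0.1 = 1.754.
ES = 4.642% × 1.754 = 8.142%; on $750,000: $61,065.

$61,100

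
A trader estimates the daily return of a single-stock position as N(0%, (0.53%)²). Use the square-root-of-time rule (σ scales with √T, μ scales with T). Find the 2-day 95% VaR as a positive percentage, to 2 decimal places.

1.23%

At 95%, z = 1.645.
σ_{2d} = 0.53% × √2 = 0.750%.
VaR = 1.645 × 0.750% = 1.234%.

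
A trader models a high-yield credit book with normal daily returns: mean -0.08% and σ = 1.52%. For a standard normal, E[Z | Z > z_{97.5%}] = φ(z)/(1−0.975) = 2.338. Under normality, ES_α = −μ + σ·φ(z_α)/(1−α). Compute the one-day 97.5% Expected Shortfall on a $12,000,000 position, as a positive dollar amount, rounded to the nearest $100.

$436,100

ES = −(-0.08%) + 1.52% × 2.338 = 3.634%.
On $12,000,000: 0.03634 × $12,000,000 = $436,080.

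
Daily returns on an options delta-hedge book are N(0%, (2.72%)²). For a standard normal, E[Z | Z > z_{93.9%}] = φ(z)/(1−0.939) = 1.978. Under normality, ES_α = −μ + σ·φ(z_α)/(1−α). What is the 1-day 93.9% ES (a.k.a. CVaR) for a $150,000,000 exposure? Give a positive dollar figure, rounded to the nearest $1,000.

ES = 2.72% × 1.978 = 5.380%.
On $150,000,000: 0.05380 × $150,000,000 = $8,070,000.

$8,070,000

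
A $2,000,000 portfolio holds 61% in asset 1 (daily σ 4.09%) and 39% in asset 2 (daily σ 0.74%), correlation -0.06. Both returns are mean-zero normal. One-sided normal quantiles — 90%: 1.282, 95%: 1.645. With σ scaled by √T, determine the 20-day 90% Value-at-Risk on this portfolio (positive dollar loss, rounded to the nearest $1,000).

$286,000

σ_p = √(0.61²·4.09² + 0.39²·0.74² + 2·-0.06·0.61·0.39·4.09·0.74) = 2.494%.
σ_{20d} = 2.494% × √20 = 11.154%.
VaR = 1.282 × 11.154% = 14.299%; on $2,000,000 that is $285,980.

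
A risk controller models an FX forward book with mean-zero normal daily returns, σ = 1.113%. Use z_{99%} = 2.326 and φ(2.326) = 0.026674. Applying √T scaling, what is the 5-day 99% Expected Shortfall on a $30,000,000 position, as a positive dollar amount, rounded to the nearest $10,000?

σ_{5d} = 1.113% × √5 = 2.489%.
ES multiplier = φ(z)/(1−α) = 0.026674/0.01 = 2.667.
ES = 2.489% × 2.667 = 6.638%; on $30,000,000: $1,991,400.

$1,990,000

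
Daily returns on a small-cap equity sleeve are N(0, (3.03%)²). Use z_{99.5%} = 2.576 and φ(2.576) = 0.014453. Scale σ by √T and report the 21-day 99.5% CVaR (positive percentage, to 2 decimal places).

σ_{21d} = 3.03% × √21 = 13.885%.
ES multiplier = φ(z)/(1−α) = 0.014453/0.005 = 2.891.
ES = 13.885% × 2.891 = 40.142%.

40.14%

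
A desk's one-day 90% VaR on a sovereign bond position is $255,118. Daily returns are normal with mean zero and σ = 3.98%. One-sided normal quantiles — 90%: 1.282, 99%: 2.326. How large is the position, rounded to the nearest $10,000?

$5,000,000

VaR as a fraction of value: z·σ = 1.282 × 3.98% = 5.10236%.
Position = $255,118 / 0.0510236 = $5,000,000.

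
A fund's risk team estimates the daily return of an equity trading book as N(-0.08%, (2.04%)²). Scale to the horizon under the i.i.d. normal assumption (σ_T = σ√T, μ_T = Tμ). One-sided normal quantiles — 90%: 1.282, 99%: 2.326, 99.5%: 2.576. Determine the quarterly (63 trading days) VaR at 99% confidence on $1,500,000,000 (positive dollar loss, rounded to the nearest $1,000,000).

σ_{63d} = 2.04% × √63 = 16.192%; μ_{63d} = 63 × -0.08% = -5.040%.
VaR = −(-5.040%) + 2.326 × 16.192% = 42.703%.
On $1,500,000,000: 0.42703 × $1,500,000,000 = $640,545,000.

$641,000,000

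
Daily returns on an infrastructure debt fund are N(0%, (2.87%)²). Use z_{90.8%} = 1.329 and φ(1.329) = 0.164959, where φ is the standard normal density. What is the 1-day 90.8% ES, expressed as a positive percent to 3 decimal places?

Tail multiplier: φ(z)/(1−α) = 0.164959 / 0.092 = 1.793.
ES = 2.87% × 1.793 = 5.146%.

5.146%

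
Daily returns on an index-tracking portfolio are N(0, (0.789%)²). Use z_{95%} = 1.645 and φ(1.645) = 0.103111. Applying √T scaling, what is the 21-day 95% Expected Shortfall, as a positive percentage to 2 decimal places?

σ_{21d} = 0.789% × √21 = 3.616%.
ES multiplier = φ(z)/(1−α) = 0.103111/0.05 = 2.062.
ES = 3.616% × 2.062 = 7.456%.

7.46%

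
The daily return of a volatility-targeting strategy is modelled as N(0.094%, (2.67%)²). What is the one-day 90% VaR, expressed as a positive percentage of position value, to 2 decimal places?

At 90% one-sided, z = 1.282.
VaR = −μ + z·σ = −(0.094%) + 1.282 × 2.67% = 3.329%.

3.33%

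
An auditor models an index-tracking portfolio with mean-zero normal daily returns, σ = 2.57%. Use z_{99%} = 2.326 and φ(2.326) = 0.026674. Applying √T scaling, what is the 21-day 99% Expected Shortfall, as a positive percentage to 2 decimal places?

31.41%

σ_{21d} = 2.57% × √21 = 11.777%.
ES multiplier = φ(z)/(1−α) = 0.026674/0.01 = 2.667.
ES = 11.777% × 2.667 = 31.409%.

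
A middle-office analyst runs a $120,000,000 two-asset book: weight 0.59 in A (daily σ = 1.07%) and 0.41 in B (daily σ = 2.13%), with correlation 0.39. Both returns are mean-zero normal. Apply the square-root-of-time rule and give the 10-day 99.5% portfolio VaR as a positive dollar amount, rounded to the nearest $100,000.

σ_p = √(0.59²·1.07² + 0.41²·2.13² + 2·0.39·0.59·0.41·1.07·2.13) = 1.261%.
σ_{10d} = 1.261% × √10 = 3.988%.
z(99.5%) = 2.576.
VaR = 2.576 × 3.988% = 10.273%; on $120,000,000 that is $12,327,600.

$12,300,000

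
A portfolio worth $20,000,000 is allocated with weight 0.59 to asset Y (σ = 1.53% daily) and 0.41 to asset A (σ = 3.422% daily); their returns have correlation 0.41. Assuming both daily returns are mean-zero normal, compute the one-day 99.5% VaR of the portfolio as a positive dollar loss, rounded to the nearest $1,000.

$1,007,000

σ_p² = 0.59²·1.53² + 0.41²·3.422² + 2·0.41·0.59·0.41·1.53·3.422 = 3.8219 (%²).
σ_p = √3.8219 = 1.955%.
At 99.5%, z = 2.576.
VaR = 2.576 × 1.955% = 5.036%; on $20,000,000 that is $1,007,200.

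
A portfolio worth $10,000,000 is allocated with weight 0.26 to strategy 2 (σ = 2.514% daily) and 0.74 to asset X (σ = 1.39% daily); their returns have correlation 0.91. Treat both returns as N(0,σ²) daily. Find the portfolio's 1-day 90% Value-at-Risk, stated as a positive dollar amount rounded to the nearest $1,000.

σ_p² = 0.26²·2.514² + 0.74²·1.39² + 2·0.91·0.26·0.74·2.514·1.39 = 2.7089 (%²).
σ_p = √2.7089 = 1.646%.
At 90%, z = 1.282.
VaR = 1.282 × 1.646% = 2.110%; on $10,000,000 that is $211,000.

$211,000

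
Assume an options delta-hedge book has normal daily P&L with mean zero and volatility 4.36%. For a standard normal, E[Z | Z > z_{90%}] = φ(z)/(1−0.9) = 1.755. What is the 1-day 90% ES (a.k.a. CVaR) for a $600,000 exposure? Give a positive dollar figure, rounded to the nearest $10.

$45,910

ES = 4.36% × 1.755 = 7.652%.
On $600,000: 0.07652 × $600,000 = $45,912.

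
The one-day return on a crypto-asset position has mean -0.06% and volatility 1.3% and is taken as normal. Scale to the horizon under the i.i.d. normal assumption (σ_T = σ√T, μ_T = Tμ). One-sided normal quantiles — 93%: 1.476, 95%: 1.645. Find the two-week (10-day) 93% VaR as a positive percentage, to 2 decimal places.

σ_{10d} = 1.3% × √10 = 4.111%; μ_{10d} = 10 × -0.06% = -0.600%.
VaR = −(-0.600%) + 1.476 × 4.111% = 6.668%.

6.67%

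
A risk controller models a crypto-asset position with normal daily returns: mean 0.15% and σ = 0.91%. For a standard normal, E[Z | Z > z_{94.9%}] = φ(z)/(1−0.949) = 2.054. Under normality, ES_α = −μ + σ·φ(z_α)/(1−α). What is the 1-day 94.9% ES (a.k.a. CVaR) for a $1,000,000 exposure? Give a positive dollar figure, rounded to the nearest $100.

ES = −(0.15%) + 0.91% × 2.054 = 1.719%.
On $1,000,000: 0.01719 × $1,000,000 = $17,190.

$17,200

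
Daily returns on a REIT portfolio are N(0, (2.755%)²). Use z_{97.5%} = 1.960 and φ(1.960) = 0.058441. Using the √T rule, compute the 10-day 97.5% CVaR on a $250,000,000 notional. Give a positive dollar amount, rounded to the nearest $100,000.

$50,900,000

σ_{10d} = 2.755% × √10 = 8.712%.
ES multiplier = φ(z)/(1−α) = 0.058441/0.025 = 2.338.
ES = 8.712% × 2.338 = 20.369%; on $250,000,000: $50,922,500.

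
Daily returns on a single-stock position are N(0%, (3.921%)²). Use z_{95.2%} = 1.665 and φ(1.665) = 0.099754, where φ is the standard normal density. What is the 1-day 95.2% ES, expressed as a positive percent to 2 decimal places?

8.15%

Tail multiplier: φ(z)/(1−α) = 0.099754 / 0.048 = 2.078.
ES = 3.921% × 2.078 = 8.148%.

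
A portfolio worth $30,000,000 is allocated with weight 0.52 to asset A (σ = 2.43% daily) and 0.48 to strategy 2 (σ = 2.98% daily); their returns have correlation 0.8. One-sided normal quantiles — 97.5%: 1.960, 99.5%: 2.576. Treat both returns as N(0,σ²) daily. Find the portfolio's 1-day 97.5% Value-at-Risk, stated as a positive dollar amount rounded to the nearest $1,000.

$1,503,000

σ_p² = 0.52²·2.43² + 0.48²·2.98² + 2·0.8·0.52·0.48·2.43·2.98 = 6.5347 (%²).
σ_p = √6.5347 = 2.556%.
VaR = 1.960 × 2.556% = 5.010%; on $30,000,000 that is $1,503,000.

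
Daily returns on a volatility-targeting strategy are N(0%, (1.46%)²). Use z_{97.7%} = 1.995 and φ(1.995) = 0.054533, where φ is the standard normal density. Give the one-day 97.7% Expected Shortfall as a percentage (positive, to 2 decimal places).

Tail multiplier: φ(z)/(1−α) = 0.054533 / 0.023 = 2.371.
ES = 1.46% × 2.371 = 3.462%.

3.46%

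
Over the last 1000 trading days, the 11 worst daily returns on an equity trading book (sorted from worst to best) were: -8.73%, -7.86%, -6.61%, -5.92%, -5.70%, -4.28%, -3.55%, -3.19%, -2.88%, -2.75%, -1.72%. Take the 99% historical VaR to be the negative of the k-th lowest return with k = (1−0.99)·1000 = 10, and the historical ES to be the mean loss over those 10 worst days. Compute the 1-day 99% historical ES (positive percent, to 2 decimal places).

The 10 worst returns sum to -51.47%.
ES = −(-51.47%) / 10 = 5.147% ≈ 5.15%.

5.15%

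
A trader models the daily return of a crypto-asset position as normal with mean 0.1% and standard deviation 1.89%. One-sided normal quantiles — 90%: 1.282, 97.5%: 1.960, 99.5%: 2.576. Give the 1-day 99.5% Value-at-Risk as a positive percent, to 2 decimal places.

4.77%

VaR = −μ + z·σ = −(0.1%) + 2.576 × 1.89% = 4.769%.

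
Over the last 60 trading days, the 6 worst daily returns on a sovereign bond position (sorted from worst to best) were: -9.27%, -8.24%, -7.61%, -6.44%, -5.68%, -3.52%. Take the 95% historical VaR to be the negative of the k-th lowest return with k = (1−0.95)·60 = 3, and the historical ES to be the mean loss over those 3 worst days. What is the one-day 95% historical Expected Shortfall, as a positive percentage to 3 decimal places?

8.373%

The 3 worst returns sum to -25.12%.
ES = −(-25.12%) / 3 = 8.3733…% ≈ 8.373%.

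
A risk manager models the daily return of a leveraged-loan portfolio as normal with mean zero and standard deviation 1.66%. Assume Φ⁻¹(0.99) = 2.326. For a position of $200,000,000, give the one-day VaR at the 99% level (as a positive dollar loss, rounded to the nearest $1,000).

VaR = z·σ = 2.326 × 1.66% = 3.861%.
On $200,000,000: 0.03861 × $200,000,000 = $7,722,000.

$7,722,000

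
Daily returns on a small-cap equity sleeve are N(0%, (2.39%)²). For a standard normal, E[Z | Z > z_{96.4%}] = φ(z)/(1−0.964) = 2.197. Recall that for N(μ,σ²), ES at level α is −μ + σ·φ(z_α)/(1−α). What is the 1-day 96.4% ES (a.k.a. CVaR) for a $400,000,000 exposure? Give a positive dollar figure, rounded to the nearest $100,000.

$21,000,000

ES = 2.39% × 2.197 = 5.251%.
On $400,000,000: 0.05251 × $400,000,000 = $21,004,000.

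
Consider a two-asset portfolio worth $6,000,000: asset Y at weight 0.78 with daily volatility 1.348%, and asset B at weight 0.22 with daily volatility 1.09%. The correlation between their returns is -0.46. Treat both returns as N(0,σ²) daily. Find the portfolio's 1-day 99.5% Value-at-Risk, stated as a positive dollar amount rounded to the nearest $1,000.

$149,000

σ_p² = 0.78²·1.348² + 0.22²·1.09² + 2·-0.46·0.78·0.22·1.348·1.09 = 0.9311 (%²).
σ_p = √0.9311 = 0.965%.
At 99.5%, z = 2.576.
VaR = 2.576 × 0.965% = 2.486%; on $6,000,000 that is $149,160.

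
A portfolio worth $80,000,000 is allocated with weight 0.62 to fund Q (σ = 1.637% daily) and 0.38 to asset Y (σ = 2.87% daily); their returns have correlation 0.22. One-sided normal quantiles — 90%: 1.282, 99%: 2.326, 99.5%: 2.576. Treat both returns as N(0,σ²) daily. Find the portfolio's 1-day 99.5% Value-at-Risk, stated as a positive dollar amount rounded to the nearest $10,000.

$3,390,000

σ_p² = 0.62²·1.637² + 0.38²·2.87² + 2·0.22·0.62·0.38·1.637·2.87 = 2.7065 (%²).
σ_p = √2.7065 = 1.645%.
VaR = 2.576 × 1.645% = 4.238%; on $80,000,000 that is $3,390,400.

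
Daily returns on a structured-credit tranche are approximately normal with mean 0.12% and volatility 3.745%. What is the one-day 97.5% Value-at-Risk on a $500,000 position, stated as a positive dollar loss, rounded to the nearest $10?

At 97.5% one-sided, z = 1.960.
VaR = −μ + z·σ = −(0.12%) + 1.960 × 3.745% = 7.220%.
On $500,000: 0.07220 × $500,000 = $36,100.

$36,100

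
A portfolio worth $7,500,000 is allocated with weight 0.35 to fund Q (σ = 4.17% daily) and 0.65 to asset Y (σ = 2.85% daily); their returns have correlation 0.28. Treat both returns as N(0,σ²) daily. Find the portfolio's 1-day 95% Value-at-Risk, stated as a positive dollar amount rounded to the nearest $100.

$328,200

σ_p² = 0.35²·4.17² + 0.65²·2.85² + 2·0.28·0.35·0.65·4.17·2.85 = 7.0760 (%²).
σ_p = √7.0760 = 2.660%.
At 95%, z = 1.645.
VaR = 1.645 × 2.660% = 4.376%; on $7,500,000 that is $328,200.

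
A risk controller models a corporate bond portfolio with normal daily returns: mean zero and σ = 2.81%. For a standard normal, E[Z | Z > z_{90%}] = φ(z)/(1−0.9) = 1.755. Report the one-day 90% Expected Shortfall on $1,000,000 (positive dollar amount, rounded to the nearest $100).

$49,300

ES = 2.81% × 1.755 = 4.932%.
On $1,000,000: 0.04932 × $1,000,000 = $49,320.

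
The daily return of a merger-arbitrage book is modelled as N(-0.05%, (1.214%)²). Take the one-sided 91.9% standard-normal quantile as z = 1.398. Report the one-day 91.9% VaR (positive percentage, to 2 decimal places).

1.75%

VaR = −μ + z·σ = −(-0.05%) + 1.398 × 1.214% = 1.747%.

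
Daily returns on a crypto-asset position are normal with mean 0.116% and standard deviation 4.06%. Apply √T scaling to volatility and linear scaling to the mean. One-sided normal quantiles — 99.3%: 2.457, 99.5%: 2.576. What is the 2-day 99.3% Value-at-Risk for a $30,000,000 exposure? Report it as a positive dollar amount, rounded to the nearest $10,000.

σ_{2d} = 4.06% × √2 = 5.742%; μ_{2d} = 2 × 0.116% = 0.232%.
VaR = −(0.232%) + 2.457 × 5.742% = 13.876%.
On $30,000,000: 0.13876 × $30,000,000 = $4,162,800.

$4,160,000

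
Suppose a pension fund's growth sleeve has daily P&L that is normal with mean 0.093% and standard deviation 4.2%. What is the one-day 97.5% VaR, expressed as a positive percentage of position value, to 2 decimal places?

8.14%

At 97.5% one-sided, z = 1.960.
VaR = −μ + z·σ = −(0.093%) + 1.960 × 4.2% = 8.139%.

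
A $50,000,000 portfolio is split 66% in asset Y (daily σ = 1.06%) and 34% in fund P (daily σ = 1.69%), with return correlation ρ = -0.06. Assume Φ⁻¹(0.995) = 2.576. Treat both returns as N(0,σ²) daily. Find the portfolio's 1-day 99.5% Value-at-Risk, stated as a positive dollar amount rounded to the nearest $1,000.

σ_p² = 0.66²·1.06² + 0.34²·1.69² + 2·-0.06·0.66·0.34·1.06·1.69 = 0.7714 (%²).
σ_p = √0.7714 = 0.878%.
VaR = 2.576 × 0.878% = 2.262%; on $50,000,000 that is $1,131,000.

$1,131,000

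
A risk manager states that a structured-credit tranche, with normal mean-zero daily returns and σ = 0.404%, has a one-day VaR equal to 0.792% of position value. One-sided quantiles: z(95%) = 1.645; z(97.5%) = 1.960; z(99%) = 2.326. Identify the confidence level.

97.5%

Implied z = VaR/σ = 0.792 / 0.404 = 1.960.
This matches z(97.5%) = 1.960.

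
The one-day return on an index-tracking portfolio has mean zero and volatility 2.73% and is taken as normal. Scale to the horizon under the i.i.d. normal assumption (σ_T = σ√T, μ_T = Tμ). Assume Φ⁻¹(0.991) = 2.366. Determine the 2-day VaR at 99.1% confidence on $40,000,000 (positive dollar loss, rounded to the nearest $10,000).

σ_{2d} = 2.73% × √2 = 3.861%.
VaR = 2.366 × 3.861% = 9.135%.
On $40,000,000: 0.09135 × $40,000,000 = $3,654,000.

$3,650,000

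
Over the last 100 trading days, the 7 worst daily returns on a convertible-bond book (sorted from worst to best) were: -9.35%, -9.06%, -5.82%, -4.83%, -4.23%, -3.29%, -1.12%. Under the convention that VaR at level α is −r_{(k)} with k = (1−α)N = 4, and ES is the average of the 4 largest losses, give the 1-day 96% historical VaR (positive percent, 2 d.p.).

4.83%

k = 4; the 4th lowest return is -4.83%, so VaR = 4.83%.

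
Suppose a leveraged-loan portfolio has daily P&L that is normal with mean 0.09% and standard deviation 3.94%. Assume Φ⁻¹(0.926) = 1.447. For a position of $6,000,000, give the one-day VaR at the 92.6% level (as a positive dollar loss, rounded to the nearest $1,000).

$337,000

VaR = −μ + z·σ = −(0.09%) + 1.447 × 3.94% = 5.611%.
On $6,000,000: 0.05611 × $6,000,000 = $336,660.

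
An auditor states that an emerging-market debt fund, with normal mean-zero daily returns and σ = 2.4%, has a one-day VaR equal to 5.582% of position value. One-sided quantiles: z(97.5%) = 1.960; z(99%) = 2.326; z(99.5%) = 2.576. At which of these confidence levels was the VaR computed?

Implied z = VaR/σ = 5.582 / 2.4 = 2.326.
This matches z(99%) = 2.326.

99%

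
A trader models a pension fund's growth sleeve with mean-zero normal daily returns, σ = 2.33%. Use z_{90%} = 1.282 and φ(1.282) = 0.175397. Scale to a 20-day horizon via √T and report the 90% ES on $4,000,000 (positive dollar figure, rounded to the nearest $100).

σ_{20d} = 2.33% × √20 = 10.420%.
ES multiplier = φ(z)/(1−α) = 0.175397/0.1 = 1.754.
ES = 10.420% × 1.754 = 18.277%; on $4,000,000: $731,080.

$731,100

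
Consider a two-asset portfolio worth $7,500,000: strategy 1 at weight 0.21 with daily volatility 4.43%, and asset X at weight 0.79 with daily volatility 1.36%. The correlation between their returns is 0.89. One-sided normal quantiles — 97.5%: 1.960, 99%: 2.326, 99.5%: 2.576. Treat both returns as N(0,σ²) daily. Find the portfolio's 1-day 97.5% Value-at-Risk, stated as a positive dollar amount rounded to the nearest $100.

σ_p² = 0.21²·4.43² + 0.79²·1.36² + 2·0.89·0.21·0.79·4.43·1.36 = 3.7989 (%²).
σ_p = √3.7989 = 1.949%.
VaR = 1.960 × 1.949% = 3.820%; on $7,500,000 that is $286,500.

$286,500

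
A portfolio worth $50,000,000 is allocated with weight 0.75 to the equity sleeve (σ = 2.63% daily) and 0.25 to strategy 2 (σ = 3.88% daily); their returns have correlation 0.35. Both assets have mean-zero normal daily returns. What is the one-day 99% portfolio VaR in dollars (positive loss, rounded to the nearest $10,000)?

σ_p² = 0.75²·2.63² + 0.25²·3.88² + 2·0.35·0.75·0.25·2.63·3.88 = 6.1710 (%²).
σ_p = √6.1710 = 2.484%.
At 99%, z = 2.326.
VaR = 2.326 × 2.484% = 5.778%; on $50,000,000 that is $2,889,000.

$2,890,000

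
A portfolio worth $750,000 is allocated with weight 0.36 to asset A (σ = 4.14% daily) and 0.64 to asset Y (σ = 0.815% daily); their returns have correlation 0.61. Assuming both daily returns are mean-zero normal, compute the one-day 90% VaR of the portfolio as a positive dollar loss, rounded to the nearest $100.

σ_p² = 0.36²·4.14² + 0.64²·0.815² + 2·0.61·0.36·0.64·4.14·0.815 = 3.4418 (%²).
σ_p = √3.4418 = 1.855%.
At 90%, z = 1.282.
VaR = 1.282 × 1.855% = 2.378%; on $750,000 that is $17,835.

$17,800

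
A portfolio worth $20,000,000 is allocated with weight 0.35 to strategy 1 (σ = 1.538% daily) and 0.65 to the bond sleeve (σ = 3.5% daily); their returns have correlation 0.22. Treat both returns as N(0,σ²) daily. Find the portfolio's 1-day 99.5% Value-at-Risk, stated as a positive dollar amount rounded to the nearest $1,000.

$1,262,000

σ_p² = 0.35²·1.538² + 0.65²·3.5² + 2·0.22·0.35·0.65·1.538·3.5 = 6.0042 (%²).
σ_p = √6.0042 = 2.450%.
At 99.5%, z = 2.576.
VaR = 2.576 × 2.450% = 6.311%; on $20,000,000 that is $1,262,200.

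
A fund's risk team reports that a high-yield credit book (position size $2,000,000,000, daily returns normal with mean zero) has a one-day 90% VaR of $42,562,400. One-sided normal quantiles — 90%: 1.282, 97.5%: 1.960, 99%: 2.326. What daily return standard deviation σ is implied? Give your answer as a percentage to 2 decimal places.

VaR as a fraction: $42,562,400 / $2,000,000,000 = 2.128%.
σ = VaR / z = 2.128% / 1.282 = 1.660%.

1.66%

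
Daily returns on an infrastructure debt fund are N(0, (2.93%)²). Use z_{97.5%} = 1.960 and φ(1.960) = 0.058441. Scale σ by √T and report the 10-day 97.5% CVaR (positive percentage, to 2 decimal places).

21.66%

σ_{10d} = 2.93% × √10 = 9.265%.
ES multiplier = φ(z)/(1−α) = 0.058441/0.025 = 2.338.
ES = 9.265% × 2.338 = 21.662%.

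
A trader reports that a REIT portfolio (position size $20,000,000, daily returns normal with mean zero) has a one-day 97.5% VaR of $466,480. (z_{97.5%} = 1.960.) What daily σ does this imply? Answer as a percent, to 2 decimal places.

1.19%

VaR as a fraction: $466,480 / $20,000,000 = 2.332%.
σ = VaR / z = 2.332% / 1.960 = 1.190%.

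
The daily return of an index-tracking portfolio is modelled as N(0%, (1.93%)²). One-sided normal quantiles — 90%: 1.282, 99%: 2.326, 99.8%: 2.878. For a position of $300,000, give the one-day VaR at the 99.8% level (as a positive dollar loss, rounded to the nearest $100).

$16,700

VaR = z·σ = 2.878 × 1.93% = 5.555%.
On $300,000: 0.05555 × $300,000 = $16,665.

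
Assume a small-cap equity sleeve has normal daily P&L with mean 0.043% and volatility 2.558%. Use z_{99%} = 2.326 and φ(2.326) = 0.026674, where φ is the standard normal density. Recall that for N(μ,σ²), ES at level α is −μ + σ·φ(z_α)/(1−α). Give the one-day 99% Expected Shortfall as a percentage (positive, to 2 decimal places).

6.78%

Tail multiplier: φ(z)/(1−α) = 0.026674 / 0.01 = 2.667.
ES = −(0.043%) + 2.558% × 2.667 = 6.779%.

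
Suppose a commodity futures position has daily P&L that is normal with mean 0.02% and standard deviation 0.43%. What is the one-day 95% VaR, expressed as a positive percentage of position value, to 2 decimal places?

0.69%

At 95% one-sided, z = 1.645.
VaR = −μ + z·σ = −(0.02%) + 1.645 × 0.43% = 0.687%.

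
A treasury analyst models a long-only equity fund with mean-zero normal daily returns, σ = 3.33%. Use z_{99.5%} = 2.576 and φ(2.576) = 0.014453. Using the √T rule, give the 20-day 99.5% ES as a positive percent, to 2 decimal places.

σ_{20d} = 3.33% × √20 = 14.892%.
ES multiplier = φ(z)/(1−α) = 0.014453/0.005 = 2.891.
ES = 14.892% × 2.891 = 43.053%.

43.05%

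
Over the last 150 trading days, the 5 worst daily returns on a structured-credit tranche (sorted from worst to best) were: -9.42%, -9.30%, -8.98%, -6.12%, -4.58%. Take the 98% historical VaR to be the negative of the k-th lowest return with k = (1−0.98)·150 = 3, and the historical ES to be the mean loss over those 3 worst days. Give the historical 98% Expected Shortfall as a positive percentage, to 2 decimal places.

9.23%

The 3 worst returns sum to -27.70%.
ES = −(-27.70%) / 3 = 9.2333…% ≈ 9.23%.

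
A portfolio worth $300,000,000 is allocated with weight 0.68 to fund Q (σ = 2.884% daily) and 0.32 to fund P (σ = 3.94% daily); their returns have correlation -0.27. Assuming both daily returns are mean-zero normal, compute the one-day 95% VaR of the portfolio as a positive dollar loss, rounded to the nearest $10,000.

σ_p² = 0.68²·2.884² + 0.32²·3.94² + 2·-0.27·0.68·0.32·2.884·3.94 = 4.1004 (%²).
σ_p = √4.1004 = 2.025%.
At 95%, z = 1.645.
VaR = 1.645 × 2.025% = 3.331%; on $300,000,000 that is $9,993,000.

$9,990,000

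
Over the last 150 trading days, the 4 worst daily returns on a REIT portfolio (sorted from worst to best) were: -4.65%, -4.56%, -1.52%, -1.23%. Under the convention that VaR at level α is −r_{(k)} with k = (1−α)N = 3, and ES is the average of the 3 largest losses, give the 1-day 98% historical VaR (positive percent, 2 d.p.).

k = 3; the 3rd lowest return is -1.52%, so VaR = 1.52%.

1.52%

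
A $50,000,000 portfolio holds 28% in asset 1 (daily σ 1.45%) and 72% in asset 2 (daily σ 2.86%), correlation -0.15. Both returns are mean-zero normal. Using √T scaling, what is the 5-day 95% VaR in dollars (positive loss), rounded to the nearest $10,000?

σ_p = √(0.28²·1.45² + 0.72²·2.86² + 2·-0.15·0.28·0.72·1.45·2.86) = 2.038%.
σ_{5d} = 2.038% × √5 = 4.557%.
z(95%) = 1.645.
VaR = 1.645 × 4.557% = 7.496%; on $50,000,000 that is $3,748,000.

$3,750,000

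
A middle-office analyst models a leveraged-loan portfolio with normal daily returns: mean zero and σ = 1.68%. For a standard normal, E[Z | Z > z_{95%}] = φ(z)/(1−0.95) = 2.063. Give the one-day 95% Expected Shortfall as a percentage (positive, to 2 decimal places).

ES = 1.68% × 2.063 = 3.466%.

3.47%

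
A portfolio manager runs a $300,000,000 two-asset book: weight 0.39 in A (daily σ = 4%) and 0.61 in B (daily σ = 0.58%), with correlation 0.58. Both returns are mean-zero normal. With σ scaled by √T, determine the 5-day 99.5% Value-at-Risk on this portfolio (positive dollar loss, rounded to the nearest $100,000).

σ_p = √(0.39²·4² + 0.61²·0.58² + 2·0.58·0.39·0.61·4·0.58) = 1.789%.
σ_{5d} = 1.789% × √5 = 4.000%.
z(99.5%) = 2.576.
VaR = 2.576 × 4.000% = 10.304%; on $300,000,000 that is $30,912,000.

$30,900,000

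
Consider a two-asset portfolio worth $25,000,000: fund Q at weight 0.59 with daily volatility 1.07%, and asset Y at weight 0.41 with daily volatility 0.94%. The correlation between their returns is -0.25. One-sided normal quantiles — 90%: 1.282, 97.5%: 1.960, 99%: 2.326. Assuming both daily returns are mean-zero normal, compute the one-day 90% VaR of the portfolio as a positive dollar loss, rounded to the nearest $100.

$209,000

σ_p² = 0.59²·1.07² + 0.41²·0.94² + 2·-0.25·0.59·0.41·1.07·0.94 = 0.4254 (%²).
σ_p = √0.4254 = 0.652%.
VaR = 1.282 × 0.652% = 0.836%; on $25,000,000 that is $209,000.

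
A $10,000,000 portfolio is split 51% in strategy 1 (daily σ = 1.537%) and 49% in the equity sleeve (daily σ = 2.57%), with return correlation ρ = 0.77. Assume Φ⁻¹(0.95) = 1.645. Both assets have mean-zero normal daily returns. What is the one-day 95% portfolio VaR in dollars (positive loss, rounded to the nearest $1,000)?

$317,000

σ_p² = 0.51²·1.537² + 0.49²·2.57² + 2·0.77·0.51·0.49·1.537·2.57 = 3.7205 (%²).
σ_p = √3.7205 = 1.929%.
VaR = 1.645 × 1.929% = 3.173%; on $10,000,000 that is $317,300.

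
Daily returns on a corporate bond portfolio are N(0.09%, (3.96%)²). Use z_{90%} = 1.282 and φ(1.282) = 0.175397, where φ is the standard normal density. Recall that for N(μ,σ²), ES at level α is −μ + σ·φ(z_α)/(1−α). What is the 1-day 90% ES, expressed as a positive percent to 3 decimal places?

Tail multiplier: φ(z)/(1−α) = 0.175397 / 0.1 = 1.754.
ES = −(0.09%) + 3.96% × 1.754 = 6.856%.

6.856%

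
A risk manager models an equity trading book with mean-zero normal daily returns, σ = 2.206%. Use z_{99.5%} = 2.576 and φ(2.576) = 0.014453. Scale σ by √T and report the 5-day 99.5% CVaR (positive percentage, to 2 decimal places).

14.26%

σ_{5d} = 2.206% × √5 = 4.933%.
ES multiplier = φ(z)/(1−α) = 0.014453/0.005 = 2.891.
ES = 4.933% × 2.891 = 14.261%.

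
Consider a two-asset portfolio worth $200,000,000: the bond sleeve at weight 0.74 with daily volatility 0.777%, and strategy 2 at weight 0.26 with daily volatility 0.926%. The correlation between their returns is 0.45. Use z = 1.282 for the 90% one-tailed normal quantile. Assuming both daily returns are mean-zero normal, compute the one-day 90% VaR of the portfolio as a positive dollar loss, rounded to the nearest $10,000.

$1,840,000

σ_p² = 0.74²·0.777² + 0.26²·0.926² + 2·0.45·0.74·0.26·0.777·0.926 = 0.5132 (%²).
σ_p = √0.5132 = 0.716%.
VaR = 1.282 × 0.716% = 0.918%; on $200,000,000 that is $1,836,000.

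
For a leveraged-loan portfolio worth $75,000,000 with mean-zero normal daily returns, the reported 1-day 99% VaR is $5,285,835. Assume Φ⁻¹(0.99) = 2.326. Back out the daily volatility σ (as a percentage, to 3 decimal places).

3.030%

VaR as a fraction: $5,285,835 / $75,000,000 = 7.048%.
σ = VaR / z = 7.048% / 2.326 = 3.030%.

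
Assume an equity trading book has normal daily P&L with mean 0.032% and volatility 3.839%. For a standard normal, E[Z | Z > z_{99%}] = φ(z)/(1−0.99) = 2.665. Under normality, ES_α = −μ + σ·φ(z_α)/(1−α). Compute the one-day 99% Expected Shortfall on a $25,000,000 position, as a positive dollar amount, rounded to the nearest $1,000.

ES = −(0.032%) + 3.839% × 2.665 = 10.199%.
On $25,000,000: 0.10199 × $25,000,000 = $2,549,750.

$2,550,000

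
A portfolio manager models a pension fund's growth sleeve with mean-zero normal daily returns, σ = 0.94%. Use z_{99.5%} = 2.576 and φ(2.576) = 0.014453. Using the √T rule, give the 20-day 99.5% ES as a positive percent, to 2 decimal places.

σ_{20d} = 0.94% × √20 = 4.204%.
ES multiplier = φ(z)/(1−α) = 0.014453/0.005 = 2.891.
ES = 4.204% × 2.891 = 12.154%.

12.15%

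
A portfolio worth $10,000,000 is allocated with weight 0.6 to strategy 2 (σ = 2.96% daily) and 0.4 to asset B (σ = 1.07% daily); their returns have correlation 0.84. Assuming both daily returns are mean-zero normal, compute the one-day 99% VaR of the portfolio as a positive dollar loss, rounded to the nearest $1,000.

σ_p² = 0.6²·2.96² + 0.4²·1.07² + 2·0.84·0.6·0.4·2.96·1.07 = 4.6144 (%²).
σ_p = √4.6144 = 2.148%.
At 99%, z = 2.326.
VaR = 2.326 × 2.148% = 4.996%; on $10,000,000 that is $499,600.

$500,000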